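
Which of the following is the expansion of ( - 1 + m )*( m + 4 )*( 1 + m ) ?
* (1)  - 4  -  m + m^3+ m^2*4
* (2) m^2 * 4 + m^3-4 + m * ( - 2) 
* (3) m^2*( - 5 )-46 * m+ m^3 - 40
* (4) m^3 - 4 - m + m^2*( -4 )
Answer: 1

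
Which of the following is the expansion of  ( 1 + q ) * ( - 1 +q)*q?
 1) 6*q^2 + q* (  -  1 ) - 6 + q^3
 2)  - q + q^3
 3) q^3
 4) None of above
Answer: 2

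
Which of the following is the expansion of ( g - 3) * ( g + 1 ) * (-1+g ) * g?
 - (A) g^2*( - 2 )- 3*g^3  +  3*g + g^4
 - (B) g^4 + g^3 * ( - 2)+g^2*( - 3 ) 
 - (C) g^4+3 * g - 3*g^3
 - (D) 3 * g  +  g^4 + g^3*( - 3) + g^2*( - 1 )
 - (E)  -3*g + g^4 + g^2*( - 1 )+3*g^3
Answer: D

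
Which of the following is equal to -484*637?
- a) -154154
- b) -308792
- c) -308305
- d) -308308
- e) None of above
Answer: d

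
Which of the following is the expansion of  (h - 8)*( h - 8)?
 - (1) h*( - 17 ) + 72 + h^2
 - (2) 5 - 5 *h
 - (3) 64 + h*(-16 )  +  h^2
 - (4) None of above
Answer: 3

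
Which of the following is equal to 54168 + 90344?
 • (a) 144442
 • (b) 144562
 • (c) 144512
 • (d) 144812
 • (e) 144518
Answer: c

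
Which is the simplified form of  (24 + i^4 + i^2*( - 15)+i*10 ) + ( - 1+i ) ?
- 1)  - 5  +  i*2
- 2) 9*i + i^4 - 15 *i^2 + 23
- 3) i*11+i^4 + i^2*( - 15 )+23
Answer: 3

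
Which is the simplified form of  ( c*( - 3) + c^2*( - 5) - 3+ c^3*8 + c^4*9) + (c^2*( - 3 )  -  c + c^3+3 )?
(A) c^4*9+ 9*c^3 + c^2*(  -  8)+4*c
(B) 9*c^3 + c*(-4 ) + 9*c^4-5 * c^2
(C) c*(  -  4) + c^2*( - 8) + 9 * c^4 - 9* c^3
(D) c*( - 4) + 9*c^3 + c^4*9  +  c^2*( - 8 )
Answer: D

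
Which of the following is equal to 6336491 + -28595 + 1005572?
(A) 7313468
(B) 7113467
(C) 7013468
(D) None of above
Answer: A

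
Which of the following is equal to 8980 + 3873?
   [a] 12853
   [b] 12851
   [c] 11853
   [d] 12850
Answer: a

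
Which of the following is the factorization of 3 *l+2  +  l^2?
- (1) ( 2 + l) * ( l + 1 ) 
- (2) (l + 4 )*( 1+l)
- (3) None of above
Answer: 1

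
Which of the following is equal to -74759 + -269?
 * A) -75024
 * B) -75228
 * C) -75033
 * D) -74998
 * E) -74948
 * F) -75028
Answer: F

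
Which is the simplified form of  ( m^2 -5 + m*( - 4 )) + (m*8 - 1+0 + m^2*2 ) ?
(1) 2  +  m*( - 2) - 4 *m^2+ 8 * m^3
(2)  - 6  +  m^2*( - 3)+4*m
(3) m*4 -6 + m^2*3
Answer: 3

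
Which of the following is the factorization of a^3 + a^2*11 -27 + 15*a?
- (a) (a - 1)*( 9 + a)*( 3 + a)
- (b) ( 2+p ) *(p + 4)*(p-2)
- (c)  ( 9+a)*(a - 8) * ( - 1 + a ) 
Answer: a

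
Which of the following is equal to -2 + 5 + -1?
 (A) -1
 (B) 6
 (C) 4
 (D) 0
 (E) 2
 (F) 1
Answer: E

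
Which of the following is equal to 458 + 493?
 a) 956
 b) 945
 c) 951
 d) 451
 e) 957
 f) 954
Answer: c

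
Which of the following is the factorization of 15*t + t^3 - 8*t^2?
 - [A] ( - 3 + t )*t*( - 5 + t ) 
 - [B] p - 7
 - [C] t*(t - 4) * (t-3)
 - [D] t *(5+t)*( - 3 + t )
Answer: A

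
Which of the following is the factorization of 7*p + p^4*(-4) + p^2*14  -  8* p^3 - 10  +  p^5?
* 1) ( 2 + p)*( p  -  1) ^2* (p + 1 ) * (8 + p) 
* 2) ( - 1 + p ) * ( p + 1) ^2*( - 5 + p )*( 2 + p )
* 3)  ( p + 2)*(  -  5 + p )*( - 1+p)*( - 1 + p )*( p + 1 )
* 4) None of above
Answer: 3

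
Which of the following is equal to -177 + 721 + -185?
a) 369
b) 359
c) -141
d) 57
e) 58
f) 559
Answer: b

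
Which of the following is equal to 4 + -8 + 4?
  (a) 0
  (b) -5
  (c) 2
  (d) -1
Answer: a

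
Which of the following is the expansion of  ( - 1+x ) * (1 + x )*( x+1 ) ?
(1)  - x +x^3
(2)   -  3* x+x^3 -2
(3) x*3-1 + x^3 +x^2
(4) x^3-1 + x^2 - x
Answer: 4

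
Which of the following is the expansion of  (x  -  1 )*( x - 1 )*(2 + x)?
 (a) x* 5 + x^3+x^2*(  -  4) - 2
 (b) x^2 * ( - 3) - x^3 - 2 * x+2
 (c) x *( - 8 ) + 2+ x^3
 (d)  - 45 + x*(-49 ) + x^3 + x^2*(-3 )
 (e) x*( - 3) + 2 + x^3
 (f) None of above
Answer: e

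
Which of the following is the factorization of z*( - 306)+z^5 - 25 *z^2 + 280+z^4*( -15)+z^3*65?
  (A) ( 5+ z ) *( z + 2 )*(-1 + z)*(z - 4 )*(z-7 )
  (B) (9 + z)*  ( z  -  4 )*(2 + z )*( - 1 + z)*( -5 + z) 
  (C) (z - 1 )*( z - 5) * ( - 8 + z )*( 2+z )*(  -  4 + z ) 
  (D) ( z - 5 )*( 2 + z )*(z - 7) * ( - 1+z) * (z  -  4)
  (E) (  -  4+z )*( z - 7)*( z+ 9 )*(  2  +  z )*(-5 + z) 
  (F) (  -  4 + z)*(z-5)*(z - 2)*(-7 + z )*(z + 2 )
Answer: D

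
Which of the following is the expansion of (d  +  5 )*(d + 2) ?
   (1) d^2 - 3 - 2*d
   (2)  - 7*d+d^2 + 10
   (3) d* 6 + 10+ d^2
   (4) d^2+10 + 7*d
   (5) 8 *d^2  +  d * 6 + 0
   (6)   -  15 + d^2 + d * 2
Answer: 4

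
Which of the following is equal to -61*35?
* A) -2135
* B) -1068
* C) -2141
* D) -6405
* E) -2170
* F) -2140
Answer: A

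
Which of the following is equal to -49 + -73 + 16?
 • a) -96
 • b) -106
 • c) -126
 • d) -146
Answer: b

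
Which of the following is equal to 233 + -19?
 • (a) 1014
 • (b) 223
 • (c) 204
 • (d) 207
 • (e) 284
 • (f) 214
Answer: f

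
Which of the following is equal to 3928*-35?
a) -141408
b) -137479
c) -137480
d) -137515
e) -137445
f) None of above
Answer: c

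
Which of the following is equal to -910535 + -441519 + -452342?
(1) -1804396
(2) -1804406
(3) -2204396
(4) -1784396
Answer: 1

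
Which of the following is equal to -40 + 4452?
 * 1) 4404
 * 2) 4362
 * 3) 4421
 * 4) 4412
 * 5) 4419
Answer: 4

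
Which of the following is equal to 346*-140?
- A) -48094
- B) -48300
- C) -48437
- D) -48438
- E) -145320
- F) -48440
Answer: F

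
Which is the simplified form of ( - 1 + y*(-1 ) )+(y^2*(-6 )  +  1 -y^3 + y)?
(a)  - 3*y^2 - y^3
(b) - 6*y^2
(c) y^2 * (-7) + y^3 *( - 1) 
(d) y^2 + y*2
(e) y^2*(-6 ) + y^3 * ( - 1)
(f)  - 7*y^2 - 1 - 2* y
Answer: e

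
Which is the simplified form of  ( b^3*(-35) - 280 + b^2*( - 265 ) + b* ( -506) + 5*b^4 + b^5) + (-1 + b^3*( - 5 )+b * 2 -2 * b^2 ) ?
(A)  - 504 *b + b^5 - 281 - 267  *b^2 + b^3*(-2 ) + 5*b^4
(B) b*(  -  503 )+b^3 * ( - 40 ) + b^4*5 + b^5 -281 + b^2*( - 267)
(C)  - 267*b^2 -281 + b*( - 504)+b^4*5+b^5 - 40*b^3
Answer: C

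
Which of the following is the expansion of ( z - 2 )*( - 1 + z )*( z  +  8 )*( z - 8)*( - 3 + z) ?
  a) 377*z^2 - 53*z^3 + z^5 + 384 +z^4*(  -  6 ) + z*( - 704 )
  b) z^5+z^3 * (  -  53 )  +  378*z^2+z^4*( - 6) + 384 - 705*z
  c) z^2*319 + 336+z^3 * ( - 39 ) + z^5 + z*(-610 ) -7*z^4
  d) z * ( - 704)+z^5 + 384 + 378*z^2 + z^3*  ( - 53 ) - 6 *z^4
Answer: d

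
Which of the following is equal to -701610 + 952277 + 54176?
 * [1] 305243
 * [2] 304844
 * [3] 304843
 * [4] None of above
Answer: 3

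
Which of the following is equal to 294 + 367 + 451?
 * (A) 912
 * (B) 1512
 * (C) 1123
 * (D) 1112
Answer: D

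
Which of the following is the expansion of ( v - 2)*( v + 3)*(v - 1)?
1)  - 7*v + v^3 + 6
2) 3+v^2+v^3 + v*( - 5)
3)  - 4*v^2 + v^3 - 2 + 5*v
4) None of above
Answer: 1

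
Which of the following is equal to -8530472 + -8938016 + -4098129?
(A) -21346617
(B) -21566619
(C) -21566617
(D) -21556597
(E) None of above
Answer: C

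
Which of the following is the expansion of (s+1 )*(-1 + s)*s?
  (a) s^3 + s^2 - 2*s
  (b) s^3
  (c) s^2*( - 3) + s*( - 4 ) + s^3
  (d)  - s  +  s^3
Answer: d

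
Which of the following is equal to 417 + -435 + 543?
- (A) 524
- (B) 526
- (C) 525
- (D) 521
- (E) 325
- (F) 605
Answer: C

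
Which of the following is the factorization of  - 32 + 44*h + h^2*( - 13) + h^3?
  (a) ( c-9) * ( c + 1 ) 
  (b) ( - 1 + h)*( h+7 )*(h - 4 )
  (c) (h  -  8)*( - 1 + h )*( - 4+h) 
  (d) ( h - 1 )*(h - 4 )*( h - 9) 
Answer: c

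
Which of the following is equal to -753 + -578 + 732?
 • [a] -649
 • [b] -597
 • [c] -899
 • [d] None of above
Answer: d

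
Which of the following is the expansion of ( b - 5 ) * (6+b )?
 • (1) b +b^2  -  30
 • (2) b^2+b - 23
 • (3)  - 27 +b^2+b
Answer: 1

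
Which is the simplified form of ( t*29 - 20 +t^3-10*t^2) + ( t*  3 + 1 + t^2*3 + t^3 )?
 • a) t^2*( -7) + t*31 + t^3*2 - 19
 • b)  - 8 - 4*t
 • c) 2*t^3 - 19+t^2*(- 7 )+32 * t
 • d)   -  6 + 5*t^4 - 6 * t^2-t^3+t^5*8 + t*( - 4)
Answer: c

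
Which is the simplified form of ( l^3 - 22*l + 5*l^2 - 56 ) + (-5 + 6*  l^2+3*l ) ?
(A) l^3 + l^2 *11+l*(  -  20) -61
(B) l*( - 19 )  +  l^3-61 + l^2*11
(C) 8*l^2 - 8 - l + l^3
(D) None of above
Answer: B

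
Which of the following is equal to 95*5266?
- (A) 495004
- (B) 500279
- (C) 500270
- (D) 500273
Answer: C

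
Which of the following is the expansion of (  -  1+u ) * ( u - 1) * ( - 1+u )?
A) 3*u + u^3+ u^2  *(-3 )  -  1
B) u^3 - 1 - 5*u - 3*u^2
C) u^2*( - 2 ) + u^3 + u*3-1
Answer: A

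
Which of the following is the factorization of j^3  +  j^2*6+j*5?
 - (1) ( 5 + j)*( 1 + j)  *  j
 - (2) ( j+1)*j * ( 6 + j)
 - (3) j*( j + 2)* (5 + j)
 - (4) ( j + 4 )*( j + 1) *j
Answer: 1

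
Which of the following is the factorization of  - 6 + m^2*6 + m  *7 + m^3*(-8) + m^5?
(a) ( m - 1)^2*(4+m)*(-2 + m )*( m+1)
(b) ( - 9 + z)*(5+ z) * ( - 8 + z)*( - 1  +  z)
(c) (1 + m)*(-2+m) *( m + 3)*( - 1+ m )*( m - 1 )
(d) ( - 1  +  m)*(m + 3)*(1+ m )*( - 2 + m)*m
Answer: c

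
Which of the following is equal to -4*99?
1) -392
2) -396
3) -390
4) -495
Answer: 2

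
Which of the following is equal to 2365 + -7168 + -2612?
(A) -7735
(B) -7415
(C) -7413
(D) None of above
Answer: B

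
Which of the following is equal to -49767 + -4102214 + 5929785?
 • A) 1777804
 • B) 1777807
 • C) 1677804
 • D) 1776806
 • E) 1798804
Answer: A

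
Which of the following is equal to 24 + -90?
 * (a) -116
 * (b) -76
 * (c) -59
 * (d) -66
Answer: d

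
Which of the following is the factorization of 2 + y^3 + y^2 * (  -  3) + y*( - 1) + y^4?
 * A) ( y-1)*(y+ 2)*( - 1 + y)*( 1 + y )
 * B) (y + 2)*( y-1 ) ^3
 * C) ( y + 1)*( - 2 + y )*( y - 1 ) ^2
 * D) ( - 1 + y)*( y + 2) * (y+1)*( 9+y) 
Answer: A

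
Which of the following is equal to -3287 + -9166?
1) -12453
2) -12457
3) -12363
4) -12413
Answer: 1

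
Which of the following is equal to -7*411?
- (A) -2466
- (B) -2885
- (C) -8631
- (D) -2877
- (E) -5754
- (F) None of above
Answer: D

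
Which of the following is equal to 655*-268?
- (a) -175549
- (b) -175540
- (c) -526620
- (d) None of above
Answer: b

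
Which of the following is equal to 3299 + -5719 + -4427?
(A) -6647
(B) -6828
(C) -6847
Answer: C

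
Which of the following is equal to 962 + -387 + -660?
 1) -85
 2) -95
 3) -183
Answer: 1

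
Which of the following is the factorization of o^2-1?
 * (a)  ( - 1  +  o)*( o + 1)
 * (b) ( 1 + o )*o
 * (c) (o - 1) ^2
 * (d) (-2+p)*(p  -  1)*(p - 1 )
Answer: a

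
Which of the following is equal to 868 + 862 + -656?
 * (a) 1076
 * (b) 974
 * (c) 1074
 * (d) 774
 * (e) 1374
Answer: c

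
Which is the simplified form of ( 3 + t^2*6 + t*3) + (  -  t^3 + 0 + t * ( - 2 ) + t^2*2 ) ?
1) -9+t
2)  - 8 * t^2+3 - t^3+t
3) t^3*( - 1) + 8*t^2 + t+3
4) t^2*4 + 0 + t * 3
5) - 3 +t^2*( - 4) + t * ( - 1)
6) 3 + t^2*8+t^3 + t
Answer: 3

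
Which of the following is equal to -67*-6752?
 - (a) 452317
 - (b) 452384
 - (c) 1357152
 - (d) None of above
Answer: b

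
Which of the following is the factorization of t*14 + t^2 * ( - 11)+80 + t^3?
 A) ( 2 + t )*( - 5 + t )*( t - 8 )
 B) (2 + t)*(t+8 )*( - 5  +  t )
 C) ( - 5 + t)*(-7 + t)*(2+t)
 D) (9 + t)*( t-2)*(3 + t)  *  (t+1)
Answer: A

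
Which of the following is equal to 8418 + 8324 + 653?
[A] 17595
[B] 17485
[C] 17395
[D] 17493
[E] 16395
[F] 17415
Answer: C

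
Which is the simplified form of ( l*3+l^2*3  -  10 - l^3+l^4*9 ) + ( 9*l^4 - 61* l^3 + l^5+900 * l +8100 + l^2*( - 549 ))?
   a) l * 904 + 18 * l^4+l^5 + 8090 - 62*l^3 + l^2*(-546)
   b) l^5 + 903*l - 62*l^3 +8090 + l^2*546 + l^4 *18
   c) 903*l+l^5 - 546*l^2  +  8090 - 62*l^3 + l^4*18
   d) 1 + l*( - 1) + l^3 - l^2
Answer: c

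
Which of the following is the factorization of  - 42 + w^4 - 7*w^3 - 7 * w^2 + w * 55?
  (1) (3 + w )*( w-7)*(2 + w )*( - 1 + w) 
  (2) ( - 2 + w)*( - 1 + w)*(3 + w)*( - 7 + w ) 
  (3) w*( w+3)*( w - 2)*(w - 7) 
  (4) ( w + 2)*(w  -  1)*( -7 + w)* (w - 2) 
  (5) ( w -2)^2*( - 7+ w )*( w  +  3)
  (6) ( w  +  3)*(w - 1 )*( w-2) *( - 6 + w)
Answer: 2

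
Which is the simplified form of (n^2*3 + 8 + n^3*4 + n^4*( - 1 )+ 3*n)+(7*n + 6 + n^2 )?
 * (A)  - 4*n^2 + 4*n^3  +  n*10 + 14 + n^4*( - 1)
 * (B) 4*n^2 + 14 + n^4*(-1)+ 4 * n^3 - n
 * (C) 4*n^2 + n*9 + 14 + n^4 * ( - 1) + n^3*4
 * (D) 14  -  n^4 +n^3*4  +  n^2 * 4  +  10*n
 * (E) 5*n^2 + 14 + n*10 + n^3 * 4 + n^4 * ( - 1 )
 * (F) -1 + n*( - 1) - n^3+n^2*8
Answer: D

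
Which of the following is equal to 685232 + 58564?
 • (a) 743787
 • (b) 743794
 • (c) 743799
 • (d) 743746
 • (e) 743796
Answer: e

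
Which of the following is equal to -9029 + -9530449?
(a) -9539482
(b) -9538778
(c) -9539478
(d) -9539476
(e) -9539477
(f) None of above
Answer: c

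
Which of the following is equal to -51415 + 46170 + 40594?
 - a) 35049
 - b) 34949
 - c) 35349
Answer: c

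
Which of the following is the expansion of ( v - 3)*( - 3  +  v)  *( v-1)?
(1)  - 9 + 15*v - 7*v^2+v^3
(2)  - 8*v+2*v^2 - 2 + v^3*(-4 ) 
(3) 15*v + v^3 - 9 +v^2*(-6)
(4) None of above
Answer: 1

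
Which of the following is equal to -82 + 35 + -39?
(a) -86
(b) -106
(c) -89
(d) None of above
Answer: a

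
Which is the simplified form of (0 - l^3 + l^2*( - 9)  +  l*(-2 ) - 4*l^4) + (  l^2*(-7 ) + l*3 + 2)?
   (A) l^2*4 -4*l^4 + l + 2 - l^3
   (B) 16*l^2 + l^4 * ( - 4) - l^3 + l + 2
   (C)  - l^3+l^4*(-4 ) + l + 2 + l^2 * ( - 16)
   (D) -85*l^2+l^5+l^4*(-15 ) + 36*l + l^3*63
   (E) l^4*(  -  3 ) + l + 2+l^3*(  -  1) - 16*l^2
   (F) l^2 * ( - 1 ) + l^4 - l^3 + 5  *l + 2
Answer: C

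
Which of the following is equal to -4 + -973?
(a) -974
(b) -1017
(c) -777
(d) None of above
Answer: d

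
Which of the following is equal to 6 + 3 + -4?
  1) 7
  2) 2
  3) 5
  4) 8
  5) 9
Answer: 3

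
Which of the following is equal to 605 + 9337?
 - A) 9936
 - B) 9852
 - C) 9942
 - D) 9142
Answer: C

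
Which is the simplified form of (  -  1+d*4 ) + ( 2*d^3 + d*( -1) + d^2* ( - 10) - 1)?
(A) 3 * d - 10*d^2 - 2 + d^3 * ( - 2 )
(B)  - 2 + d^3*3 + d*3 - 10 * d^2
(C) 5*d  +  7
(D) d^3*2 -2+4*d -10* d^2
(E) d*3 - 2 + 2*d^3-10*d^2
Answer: E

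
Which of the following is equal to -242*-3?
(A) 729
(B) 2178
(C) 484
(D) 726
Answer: D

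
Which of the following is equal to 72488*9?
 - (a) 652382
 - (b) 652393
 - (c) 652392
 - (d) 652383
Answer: c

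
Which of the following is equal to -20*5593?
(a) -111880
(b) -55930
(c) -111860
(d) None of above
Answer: c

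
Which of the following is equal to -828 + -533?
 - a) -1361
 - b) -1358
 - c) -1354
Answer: a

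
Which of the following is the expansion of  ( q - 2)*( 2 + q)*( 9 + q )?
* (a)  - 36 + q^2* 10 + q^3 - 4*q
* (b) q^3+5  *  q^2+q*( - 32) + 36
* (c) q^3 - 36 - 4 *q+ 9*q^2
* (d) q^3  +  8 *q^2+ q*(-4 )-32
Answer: c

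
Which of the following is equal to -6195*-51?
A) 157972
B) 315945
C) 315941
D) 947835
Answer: B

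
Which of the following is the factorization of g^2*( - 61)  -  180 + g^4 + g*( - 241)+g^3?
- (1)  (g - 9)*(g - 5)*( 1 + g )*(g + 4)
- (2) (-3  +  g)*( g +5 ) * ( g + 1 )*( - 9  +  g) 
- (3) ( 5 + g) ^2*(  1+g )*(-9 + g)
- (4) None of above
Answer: 4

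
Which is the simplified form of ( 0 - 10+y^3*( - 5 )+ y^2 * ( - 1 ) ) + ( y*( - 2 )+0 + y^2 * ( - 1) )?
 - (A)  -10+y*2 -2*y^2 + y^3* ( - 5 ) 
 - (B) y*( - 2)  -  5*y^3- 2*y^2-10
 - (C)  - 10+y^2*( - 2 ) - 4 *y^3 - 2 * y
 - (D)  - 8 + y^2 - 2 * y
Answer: B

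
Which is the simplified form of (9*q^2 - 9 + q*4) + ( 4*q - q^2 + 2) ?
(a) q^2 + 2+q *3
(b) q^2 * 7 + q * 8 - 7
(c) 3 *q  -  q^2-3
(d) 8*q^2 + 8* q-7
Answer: d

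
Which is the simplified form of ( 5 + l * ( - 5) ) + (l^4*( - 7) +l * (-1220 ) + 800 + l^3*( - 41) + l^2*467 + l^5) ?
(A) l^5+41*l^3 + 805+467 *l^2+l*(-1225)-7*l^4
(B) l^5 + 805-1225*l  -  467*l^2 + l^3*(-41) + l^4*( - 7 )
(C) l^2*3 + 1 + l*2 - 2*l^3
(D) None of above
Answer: D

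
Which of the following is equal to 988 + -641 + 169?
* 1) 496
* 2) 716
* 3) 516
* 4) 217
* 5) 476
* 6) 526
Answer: 3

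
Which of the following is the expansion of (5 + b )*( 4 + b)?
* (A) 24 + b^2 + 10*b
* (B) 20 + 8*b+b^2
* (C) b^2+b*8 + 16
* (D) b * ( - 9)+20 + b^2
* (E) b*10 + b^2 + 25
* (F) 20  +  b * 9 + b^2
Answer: F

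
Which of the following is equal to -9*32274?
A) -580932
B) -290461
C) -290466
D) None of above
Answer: C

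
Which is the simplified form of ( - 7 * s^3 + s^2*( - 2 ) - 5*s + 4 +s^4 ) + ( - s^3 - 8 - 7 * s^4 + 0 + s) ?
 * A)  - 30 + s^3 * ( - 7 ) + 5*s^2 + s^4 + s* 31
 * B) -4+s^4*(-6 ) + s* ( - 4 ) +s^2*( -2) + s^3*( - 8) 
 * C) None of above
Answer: B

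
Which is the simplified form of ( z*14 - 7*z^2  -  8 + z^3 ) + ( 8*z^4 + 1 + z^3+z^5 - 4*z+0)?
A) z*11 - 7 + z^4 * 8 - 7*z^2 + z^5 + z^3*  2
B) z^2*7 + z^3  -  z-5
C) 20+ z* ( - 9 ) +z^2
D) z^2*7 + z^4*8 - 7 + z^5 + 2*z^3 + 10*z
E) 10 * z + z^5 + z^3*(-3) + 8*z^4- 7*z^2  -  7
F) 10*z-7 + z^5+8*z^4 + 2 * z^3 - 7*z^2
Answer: F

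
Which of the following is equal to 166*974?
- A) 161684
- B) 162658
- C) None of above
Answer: A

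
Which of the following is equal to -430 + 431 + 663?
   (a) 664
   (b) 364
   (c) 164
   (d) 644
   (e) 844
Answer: a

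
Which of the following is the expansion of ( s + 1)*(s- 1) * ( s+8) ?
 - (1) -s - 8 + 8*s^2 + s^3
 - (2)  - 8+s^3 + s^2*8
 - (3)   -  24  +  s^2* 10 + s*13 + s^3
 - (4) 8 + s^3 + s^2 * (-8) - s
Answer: 1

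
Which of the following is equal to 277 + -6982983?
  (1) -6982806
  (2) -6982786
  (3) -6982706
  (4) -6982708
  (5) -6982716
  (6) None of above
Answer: 3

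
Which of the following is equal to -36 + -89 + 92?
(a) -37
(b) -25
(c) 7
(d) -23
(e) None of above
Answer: e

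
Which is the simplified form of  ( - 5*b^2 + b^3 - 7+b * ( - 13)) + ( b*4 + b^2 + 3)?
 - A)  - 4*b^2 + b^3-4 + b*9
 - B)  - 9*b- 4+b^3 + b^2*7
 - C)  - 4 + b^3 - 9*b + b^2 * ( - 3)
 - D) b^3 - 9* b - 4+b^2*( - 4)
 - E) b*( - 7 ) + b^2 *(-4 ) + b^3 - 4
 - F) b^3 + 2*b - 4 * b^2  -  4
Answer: D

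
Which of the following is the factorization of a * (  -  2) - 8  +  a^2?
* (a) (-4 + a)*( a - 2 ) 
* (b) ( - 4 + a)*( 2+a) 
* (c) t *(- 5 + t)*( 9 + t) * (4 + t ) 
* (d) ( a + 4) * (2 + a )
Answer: b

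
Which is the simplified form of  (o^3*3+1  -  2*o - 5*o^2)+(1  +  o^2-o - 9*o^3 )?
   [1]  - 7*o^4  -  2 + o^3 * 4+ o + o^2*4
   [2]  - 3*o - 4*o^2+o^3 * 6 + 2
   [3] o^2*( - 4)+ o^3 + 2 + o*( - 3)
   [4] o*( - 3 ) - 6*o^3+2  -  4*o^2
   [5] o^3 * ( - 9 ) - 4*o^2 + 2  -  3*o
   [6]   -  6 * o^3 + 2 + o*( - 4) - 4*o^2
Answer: 4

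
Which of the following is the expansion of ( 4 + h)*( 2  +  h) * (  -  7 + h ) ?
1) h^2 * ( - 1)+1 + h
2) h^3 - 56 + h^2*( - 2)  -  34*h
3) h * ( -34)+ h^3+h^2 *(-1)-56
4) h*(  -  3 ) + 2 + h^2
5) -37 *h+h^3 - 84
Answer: 3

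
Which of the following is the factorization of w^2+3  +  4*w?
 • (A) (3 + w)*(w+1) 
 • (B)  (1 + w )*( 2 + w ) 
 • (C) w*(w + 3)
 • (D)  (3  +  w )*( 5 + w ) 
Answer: A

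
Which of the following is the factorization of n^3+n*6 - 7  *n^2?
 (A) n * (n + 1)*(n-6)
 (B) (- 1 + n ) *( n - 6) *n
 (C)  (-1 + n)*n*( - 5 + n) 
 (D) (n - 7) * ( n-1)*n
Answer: B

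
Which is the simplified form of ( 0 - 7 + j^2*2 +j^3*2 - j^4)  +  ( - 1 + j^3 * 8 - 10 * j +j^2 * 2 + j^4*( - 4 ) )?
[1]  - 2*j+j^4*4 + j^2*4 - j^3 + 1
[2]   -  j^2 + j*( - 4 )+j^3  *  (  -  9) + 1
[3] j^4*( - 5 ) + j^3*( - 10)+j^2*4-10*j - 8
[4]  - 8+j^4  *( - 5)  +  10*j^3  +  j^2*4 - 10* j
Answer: 4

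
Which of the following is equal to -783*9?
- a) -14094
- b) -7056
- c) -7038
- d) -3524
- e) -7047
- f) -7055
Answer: e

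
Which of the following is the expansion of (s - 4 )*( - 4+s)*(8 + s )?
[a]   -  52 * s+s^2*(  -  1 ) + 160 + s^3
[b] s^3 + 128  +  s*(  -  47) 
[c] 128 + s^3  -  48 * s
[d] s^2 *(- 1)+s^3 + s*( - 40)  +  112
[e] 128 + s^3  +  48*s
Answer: c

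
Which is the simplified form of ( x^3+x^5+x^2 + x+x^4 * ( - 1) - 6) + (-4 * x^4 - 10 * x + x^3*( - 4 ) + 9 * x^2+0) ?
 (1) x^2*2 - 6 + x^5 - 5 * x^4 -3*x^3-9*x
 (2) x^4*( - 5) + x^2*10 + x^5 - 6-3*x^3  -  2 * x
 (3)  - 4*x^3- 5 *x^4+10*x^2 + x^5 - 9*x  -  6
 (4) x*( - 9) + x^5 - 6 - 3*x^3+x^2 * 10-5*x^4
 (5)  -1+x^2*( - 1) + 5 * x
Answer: 4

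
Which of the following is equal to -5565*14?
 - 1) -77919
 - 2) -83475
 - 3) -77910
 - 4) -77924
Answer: 3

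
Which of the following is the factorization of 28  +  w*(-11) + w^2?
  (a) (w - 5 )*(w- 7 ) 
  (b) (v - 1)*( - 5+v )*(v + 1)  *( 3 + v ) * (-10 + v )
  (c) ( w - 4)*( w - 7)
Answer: c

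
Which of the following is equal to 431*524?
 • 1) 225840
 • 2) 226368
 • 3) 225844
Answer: 3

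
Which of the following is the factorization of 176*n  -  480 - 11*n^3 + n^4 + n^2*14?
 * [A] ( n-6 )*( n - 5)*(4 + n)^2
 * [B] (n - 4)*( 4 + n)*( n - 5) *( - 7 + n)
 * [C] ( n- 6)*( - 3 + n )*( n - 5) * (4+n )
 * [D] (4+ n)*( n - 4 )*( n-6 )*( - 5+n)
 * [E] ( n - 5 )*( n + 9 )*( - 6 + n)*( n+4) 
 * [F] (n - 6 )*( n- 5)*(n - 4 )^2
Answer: D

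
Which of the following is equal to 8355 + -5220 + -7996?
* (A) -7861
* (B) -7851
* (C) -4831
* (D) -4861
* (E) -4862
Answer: D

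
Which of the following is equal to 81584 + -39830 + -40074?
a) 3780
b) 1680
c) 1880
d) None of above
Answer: b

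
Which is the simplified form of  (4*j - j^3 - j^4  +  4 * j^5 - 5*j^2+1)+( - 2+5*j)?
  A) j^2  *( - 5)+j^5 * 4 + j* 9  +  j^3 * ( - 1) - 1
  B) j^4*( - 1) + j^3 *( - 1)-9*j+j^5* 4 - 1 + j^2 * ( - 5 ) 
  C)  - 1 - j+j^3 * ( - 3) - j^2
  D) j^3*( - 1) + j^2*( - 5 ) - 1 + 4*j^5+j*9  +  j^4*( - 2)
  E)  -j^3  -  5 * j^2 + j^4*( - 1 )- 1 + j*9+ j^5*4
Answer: E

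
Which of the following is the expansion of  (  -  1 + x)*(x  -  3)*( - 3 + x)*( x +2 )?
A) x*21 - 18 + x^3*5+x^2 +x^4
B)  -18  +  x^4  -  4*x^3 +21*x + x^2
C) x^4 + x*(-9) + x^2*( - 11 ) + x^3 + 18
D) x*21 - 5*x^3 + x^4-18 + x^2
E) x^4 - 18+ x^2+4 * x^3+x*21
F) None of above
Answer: D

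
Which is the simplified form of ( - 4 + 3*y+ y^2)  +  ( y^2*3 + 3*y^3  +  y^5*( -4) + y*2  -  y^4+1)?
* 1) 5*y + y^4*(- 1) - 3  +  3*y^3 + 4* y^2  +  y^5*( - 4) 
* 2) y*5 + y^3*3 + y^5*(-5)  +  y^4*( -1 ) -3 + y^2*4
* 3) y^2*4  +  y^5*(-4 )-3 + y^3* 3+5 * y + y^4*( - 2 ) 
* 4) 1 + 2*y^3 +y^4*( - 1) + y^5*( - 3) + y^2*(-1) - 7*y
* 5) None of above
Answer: 1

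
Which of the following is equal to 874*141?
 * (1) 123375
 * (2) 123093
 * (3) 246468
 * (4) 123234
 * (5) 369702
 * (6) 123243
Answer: 4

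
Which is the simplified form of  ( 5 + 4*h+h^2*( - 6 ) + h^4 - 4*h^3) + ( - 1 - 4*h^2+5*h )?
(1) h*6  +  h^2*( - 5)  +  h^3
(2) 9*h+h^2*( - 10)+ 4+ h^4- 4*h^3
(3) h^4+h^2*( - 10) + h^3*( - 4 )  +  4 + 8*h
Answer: 2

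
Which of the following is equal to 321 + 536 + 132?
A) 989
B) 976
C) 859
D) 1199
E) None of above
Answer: A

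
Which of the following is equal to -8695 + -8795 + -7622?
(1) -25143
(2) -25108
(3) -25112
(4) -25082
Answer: 3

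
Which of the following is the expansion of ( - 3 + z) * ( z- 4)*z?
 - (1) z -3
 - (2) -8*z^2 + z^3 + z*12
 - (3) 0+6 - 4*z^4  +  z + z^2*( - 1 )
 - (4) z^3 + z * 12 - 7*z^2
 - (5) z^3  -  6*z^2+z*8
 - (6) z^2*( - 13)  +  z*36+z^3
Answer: 4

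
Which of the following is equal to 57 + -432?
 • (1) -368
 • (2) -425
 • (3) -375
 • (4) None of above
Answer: 3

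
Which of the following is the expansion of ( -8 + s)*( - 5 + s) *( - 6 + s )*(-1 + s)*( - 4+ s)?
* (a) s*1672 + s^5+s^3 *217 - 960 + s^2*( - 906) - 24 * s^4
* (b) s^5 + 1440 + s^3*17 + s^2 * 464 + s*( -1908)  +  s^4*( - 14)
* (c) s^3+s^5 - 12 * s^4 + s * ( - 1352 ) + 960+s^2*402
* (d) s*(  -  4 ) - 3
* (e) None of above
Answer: a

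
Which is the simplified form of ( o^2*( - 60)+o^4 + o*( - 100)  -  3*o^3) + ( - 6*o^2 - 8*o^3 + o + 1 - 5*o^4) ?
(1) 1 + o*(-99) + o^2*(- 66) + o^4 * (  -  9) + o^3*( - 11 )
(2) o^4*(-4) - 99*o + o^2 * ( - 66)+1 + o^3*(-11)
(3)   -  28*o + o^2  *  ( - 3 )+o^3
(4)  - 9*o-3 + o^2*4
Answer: 2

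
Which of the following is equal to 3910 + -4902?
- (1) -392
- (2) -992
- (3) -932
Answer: 2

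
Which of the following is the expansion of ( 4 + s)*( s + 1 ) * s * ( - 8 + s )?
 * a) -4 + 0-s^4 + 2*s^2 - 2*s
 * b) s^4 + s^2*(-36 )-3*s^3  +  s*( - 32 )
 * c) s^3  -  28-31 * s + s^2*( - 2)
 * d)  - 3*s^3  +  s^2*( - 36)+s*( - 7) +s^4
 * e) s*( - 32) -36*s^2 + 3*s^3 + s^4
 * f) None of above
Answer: b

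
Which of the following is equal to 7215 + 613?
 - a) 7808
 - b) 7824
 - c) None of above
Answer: c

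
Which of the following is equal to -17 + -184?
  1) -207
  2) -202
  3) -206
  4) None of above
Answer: 4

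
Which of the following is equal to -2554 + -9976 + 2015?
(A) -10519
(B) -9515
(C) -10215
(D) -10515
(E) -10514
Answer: D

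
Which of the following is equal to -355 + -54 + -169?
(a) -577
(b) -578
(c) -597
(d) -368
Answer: b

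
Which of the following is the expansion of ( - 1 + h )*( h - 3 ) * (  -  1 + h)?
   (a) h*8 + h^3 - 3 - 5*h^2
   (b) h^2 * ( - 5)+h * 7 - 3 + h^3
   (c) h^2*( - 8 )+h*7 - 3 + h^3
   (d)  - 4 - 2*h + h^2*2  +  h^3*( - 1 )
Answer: b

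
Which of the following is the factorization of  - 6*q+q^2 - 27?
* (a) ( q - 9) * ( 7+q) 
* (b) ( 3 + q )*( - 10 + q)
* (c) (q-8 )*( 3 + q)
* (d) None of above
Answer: d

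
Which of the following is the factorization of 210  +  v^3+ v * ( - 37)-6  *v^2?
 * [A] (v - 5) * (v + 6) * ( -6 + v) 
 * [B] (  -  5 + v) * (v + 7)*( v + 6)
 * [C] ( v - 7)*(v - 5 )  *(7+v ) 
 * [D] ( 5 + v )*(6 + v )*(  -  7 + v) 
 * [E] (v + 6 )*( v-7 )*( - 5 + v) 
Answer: E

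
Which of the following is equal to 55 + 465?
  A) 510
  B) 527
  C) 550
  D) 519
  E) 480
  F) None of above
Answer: F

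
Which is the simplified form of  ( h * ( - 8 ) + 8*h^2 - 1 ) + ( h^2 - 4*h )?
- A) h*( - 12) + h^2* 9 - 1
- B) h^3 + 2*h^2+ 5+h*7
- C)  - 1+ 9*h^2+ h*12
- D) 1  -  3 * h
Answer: A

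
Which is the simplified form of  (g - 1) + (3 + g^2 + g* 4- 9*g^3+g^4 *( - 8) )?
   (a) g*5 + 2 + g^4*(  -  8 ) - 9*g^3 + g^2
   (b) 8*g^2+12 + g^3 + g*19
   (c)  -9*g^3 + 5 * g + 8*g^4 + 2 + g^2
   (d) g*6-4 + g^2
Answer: a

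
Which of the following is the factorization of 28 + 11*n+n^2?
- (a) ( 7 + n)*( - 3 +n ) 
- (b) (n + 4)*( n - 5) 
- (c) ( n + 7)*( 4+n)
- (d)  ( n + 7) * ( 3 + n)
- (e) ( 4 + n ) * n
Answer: c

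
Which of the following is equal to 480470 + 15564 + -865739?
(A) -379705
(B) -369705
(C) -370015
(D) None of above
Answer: B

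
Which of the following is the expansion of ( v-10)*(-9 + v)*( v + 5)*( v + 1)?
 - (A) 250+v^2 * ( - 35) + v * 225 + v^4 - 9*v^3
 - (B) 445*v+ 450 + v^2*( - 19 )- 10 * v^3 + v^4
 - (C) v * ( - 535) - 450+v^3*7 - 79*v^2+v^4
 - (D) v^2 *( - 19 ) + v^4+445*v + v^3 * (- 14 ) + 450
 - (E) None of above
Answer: E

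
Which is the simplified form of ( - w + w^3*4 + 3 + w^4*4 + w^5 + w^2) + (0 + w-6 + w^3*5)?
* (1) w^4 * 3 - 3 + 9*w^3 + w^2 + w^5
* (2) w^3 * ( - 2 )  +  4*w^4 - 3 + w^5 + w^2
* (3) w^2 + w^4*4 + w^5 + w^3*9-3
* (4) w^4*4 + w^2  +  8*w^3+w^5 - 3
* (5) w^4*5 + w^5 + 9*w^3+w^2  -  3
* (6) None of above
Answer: 3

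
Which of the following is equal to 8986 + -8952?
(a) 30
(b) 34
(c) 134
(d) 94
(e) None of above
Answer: b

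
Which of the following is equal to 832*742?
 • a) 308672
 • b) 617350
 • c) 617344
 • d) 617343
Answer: c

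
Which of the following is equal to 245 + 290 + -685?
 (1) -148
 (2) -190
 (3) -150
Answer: 3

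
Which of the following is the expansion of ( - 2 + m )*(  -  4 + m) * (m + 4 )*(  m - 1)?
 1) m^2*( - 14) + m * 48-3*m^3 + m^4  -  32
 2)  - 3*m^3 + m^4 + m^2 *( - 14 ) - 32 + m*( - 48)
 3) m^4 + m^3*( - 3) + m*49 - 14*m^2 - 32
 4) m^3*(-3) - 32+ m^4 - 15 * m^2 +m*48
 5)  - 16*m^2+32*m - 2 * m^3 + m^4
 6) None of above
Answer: 1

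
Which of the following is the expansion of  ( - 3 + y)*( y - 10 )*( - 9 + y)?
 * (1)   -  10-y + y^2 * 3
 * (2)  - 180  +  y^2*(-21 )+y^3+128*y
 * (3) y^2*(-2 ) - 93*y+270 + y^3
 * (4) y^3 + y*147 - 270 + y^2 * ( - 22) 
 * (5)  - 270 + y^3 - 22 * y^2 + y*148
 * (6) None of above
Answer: 4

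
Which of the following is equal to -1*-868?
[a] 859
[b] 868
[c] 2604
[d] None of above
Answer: b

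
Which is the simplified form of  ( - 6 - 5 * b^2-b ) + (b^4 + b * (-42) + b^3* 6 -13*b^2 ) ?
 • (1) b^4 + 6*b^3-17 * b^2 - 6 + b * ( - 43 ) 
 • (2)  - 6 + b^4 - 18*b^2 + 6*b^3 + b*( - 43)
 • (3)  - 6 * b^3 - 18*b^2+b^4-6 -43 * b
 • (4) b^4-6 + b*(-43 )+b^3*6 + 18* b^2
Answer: 2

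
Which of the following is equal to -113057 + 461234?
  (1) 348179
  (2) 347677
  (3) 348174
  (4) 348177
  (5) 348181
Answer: 4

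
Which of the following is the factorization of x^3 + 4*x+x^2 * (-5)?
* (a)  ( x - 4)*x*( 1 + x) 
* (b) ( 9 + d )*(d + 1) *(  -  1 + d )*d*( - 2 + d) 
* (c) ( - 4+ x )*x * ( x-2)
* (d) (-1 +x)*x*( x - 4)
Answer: d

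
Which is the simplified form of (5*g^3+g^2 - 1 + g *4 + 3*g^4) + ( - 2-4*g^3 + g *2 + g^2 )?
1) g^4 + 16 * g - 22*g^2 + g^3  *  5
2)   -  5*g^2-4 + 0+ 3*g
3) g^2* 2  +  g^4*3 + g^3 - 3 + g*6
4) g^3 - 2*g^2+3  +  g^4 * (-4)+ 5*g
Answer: 3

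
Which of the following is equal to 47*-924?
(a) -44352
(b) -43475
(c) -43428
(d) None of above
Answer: c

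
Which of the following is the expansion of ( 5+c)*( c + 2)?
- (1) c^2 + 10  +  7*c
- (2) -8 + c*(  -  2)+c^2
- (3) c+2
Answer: 1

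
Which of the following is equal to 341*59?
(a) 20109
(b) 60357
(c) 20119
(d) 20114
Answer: c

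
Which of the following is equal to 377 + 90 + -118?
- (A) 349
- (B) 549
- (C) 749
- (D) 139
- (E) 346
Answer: A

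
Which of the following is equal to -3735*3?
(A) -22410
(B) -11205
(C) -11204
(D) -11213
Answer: B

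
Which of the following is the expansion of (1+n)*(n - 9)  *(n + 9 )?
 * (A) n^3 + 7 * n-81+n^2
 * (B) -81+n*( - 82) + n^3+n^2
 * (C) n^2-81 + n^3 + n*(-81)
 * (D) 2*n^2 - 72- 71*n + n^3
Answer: C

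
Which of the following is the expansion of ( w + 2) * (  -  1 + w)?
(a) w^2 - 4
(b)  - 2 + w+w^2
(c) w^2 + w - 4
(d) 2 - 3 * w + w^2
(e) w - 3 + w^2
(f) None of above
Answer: b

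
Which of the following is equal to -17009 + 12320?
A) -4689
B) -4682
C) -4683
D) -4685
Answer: A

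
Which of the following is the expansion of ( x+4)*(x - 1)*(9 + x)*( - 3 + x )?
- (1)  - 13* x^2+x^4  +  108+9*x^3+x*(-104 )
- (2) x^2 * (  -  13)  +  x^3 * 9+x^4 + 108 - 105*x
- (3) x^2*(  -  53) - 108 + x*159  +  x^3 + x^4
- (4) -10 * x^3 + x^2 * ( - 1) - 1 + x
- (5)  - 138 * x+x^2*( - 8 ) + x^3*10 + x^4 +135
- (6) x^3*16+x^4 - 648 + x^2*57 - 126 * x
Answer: 2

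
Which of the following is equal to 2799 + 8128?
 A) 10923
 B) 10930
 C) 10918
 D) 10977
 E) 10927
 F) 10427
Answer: E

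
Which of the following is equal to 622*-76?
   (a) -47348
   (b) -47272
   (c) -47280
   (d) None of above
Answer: b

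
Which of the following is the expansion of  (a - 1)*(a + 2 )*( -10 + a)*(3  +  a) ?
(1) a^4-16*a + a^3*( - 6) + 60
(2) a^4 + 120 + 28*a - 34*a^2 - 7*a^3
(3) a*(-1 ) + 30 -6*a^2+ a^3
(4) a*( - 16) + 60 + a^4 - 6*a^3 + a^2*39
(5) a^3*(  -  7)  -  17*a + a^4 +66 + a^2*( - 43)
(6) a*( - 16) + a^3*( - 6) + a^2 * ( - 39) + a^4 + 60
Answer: 6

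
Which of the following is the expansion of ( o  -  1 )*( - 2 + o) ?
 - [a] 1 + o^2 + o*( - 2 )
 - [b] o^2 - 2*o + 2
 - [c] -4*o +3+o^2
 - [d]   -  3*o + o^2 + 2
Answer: d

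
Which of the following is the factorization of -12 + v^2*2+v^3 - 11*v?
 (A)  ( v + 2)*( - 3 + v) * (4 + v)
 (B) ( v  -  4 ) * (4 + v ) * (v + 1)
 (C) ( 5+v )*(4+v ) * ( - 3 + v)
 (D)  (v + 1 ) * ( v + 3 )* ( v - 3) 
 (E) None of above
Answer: E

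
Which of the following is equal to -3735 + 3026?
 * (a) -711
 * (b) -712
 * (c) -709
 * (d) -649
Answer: c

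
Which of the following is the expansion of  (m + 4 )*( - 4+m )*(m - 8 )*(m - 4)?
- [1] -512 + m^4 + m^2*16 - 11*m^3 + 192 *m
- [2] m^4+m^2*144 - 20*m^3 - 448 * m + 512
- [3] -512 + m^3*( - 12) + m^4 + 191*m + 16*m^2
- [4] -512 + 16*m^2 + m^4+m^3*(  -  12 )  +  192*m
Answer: 4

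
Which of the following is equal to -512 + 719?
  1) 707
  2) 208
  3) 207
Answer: 3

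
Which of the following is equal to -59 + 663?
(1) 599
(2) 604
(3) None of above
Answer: 2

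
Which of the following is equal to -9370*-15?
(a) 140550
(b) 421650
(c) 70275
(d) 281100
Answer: a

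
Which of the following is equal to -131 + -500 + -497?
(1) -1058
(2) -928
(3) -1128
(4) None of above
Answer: 3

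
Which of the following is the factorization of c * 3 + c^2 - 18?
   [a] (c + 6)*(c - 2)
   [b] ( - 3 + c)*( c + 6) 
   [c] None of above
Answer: b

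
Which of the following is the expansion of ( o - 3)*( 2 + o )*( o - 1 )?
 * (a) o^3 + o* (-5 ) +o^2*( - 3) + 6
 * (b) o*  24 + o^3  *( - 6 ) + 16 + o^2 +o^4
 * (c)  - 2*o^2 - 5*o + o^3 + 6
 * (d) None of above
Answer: c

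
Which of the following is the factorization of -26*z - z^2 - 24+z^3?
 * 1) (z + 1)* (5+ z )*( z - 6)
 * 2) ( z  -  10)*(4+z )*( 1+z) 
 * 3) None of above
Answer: 3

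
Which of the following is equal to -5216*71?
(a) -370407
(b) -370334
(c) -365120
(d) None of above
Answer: d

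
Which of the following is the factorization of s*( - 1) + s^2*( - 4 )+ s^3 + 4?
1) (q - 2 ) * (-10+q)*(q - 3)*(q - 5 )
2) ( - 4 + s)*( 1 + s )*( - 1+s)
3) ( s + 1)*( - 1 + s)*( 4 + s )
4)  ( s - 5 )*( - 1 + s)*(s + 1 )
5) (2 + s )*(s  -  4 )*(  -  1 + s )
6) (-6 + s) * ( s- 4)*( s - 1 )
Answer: 2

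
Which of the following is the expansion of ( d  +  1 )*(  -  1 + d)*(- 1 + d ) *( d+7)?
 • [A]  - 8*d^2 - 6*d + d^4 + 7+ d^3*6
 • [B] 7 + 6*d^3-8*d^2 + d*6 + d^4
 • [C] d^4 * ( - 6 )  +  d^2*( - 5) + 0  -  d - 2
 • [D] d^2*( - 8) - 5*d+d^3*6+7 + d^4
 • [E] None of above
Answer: A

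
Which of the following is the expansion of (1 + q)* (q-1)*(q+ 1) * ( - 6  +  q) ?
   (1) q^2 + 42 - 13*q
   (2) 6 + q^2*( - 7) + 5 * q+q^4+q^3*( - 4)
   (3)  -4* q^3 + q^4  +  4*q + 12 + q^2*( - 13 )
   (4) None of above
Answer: 4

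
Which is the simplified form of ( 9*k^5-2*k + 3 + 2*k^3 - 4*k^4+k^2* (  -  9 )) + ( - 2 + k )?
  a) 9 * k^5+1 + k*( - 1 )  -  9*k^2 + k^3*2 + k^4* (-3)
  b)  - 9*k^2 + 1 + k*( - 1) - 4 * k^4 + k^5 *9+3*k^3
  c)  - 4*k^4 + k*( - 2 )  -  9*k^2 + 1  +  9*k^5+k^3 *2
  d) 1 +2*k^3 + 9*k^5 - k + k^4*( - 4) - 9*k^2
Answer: d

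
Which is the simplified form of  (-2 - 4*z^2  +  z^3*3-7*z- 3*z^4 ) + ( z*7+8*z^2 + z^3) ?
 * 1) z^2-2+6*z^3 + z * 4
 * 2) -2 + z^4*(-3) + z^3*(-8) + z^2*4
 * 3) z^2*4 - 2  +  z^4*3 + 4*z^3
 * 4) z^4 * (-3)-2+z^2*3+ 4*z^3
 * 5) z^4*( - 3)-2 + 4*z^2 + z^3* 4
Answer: 5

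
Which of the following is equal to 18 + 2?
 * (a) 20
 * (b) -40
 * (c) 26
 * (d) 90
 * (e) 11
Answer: a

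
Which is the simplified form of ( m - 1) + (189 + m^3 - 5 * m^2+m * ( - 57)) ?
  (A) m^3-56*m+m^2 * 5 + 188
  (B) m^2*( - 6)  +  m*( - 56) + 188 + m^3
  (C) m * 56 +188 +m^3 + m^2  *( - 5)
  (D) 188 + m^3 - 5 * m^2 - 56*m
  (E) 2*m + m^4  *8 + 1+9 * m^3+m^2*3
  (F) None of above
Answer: D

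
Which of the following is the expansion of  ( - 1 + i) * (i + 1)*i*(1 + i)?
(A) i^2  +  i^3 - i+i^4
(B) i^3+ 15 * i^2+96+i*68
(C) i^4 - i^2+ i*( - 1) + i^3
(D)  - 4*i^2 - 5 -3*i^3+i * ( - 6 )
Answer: C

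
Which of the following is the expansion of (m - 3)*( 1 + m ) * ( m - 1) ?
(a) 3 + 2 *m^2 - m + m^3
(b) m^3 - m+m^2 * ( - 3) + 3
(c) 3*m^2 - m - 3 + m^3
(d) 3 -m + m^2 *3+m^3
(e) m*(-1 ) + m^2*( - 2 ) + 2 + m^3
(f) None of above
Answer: b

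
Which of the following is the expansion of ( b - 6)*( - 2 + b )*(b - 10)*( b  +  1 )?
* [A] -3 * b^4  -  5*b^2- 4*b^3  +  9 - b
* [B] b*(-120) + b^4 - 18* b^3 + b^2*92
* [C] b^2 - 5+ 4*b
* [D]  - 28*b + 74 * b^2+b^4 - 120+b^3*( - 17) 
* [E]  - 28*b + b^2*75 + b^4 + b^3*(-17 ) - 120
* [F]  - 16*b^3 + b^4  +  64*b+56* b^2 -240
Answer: D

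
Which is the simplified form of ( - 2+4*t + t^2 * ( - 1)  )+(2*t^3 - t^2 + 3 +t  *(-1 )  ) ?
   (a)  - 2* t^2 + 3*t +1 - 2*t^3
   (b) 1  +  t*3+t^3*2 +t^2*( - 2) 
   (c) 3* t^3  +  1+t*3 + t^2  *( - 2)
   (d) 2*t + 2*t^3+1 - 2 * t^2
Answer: b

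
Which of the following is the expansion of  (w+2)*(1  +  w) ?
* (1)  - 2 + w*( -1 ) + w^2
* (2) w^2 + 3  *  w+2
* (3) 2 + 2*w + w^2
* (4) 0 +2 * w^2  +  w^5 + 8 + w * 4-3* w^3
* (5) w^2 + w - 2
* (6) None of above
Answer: 2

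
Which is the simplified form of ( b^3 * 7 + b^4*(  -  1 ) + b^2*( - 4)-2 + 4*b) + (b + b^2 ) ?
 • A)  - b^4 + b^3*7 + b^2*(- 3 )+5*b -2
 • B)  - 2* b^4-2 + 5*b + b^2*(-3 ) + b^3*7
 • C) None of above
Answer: A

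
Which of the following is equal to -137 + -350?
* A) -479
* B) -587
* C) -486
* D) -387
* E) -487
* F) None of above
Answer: E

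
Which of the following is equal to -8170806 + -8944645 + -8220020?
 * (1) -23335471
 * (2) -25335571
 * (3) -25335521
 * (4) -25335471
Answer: 4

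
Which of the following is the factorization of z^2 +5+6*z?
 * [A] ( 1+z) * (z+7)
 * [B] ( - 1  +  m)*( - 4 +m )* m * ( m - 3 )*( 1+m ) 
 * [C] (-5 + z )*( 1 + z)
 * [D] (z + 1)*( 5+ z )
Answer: D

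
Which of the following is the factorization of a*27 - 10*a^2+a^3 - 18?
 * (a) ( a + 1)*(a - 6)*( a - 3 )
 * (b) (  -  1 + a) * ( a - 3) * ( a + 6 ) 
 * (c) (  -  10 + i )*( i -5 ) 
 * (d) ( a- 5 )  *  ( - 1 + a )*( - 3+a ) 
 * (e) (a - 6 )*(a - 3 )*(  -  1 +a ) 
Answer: e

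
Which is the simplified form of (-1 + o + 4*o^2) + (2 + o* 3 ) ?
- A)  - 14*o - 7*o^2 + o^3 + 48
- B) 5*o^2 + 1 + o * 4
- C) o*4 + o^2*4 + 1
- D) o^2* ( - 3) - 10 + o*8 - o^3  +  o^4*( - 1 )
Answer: C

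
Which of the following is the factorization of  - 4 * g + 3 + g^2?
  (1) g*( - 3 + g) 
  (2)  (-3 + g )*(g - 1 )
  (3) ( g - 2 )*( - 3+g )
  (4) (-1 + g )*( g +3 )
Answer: 2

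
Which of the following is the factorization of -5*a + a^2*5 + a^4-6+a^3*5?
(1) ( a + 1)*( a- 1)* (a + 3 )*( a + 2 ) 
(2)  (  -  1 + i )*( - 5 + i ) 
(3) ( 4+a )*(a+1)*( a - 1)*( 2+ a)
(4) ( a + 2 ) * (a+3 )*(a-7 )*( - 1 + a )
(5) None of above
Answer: 1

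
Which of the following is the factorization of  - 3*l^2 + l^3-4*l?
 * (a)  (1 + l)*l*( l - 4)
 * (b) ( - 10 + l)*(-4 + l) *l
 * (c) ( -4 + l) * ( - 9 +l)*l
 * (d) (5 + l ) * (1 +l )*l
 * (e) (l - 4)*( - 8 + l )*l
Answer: a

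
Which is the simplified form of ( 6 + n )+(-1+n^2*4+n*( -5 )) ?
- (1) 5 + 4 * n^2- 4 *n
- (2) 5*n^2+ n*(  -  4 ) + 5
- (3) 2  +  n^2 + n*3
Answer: 1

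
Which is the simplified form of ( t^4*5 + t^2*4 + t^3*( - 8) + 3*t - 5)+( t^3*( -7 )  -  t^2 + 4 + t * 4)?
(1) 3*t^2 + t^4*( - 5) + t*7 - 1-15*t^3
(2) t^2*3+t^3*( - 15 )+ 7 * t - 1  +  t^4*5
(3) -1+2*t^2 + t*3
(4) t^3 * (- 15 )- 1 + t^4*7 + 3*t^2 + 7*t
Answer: 2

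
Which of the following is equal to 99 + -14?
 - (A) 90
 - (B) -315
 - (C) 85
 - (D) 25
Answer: C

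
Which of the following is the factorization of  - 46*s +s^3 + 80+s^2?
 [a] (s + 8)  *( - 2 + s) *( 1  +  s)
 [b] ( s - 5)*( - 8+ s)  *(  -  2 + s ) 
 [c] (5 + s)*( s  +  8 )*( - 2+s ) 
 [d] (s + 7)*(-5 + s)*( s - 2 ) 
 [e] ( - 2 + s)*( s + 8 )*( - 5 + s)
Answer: e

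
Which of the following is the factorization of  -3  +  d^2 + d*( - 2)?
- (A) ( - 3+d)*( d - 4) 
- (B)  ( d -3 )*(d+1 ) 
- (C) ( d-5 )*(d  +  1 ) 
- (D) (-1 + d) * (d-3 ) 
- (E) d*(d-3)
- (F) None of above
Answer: B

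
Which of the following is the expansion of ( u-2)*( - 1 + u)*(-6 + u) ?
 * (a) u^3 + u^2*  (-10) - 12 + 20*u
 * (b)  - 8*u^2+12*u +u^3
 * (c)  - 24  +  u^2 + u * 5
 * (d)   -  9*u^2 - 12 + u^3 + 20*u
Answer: d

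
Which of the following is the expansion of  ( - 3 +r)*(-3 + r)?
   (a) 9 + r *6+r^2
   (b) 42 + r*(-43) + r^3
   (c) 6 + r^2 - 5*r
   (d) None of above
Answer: d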